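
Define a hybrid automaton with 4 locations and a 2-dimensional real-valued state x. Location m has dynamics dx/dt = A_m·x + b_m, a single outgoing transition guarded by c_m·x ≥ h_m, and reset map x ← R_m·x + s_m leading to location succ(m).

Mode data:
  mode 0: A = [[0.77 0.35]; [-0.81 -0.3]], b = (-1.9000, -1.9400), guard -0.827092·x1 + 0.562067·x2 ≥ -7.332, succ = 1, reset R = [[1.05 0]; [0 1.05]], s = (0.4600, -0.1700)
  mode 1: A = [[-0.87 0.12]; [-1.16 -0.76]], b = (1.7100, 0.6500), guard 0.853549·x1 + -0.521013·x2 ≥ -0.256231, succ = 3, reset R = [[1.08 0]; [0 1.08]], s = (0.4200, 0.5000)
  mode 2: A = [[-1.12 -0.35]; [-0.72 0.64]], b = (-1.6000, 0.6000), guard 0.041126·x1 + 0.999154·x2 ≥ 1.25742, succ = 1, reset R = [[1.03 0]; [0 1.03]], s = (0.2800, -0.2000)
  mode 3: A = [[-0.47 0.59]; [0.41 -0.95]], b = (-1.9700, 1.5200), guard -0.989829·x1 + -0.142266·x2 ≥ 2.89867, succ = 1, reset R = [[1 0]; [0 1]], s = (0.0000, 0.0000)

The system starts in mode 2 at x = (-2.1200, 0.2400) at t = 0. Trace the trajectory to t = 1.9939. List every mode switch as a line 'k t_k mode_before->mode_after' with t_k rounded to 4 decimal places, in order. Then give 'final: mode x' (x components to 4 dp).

1 0.4321 2->1
2 1.3970 1->3
final: 3 0.2639 1.8643

Mode 2: guard c·x = 1.2574 hit at Δt = 0.4321 (t = 0.4321), x⁻ = (-1.9522, 1.3388) → reset → x⁺ = (-1.7307, 1.1790), jump to mode 1
Mode 1: guard c·x = -0.2562 hit at Δt = 0.9649 (t = 1.3970), x⁻ = (0.4815, 1.2807) → reset → x⁺ = (0.9401, 1.8831), jump to mode 3
Mode 3: flow for 0.5969 to horizon, guard not reached → x = (0.2639, 1.8643)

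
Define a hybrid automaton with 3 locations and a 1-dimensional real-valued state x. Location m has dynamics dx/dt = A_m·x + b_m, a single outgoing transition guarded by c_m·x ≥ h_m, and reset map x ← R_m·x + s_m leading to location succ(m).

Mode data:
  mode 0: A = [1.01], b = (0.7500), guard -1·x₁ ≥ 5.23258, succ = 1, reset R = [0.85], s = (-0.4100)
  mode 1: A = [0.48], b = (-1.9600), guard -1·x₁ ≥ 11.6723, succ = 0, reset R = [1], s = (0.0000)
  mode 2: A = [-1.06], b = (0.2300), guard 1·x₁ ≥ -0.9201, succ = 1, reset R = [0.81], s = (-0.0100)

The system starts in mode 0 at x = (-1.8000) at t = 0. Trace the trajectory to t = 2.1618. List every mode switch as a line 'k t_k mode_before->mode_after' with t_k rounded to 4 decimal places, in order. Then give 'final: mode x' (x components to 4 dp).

1 1.4317 0->1
final: 1 -8.6103

Mode 0: guard c·x = 5.2326 hit at Δt = 1.4317 (t = 1.4317), x⁻ = (-5.2326) → reset → x⁺ = (-4.8577), jump to mode 1
Mode 1: flow for 0.7301 to horizon, guard not reached → x = (-8.6103)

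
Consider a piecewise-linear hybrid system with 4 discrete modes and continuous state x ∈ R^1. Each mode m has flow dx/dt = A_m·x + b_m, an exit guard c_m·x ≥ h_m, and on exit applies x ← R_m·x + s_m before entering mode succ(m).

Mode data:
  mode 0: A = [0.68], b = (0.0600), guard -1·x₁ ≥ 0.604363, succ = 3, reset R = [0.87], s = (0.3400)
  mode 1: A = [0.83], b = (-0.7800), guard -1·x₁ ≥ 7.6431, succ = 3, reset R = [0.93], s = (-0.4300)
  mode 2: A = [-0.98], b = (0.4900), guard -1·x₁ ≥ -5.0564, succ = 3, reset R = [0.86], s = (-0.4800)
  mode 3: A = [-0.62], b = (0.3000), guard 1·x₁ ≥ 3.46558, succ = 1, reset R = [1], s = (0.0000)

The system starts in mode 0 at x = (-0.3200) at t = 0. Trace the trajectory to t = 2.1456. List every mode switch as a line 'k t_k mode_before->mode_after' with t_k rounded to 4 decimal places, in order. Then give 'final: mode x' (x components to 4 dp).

Mode 0: guard c·x = 0.6044 hit at Δt = 1.1774 (t = 1.1774), x⁻ = (-0.6044) → reset → x⁺ = (-0.1858), jump to mode 3
Mode 3: flow for 0.9682 to horizon, guard not reached → x = (0.1165)

1 1.1774 0->3
final: 3 0.1165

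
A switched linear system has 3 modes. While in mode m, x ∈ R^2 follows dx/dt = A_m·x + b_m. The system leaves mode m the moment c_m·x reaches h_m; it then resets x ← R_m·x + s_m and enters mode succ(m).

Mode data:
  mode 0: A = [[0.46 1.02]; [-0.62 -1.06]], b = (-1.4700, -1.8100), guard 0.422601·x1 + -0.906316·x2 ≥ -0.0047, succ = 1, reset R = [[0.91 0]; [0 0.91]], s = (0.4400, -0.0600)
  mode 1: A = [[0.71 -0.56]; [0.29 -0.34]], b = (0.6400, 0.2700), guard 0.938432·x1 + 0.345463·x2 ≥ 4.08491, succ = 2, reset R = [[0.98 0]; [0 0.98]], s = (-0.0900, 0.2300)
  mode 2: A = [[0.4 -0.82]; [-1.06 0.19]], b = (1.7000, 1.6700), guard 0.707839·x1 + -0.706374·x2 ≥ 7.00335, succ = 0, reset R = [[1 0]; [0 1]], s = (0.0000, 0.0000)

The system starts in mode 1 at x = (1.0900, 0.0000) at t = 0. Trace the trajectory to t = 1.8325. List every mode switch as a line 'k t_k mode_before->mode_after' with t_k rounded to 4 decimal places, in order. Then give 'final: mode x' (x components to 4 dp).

Mode 1: guard c·x = 4.0849 hit at Δt = 1.4055 (t = 1.4055), x⁻ = (3.9475, 1.1013) → reset → x⁺ = (3.7785, 1.3093), jump to mode 2
Mode 2: flow for 0.4270 to horizon, guard not reached → x = (4.9730, 0.1276)

1 1.4055 1->2
final: 2 4.9730 0.1276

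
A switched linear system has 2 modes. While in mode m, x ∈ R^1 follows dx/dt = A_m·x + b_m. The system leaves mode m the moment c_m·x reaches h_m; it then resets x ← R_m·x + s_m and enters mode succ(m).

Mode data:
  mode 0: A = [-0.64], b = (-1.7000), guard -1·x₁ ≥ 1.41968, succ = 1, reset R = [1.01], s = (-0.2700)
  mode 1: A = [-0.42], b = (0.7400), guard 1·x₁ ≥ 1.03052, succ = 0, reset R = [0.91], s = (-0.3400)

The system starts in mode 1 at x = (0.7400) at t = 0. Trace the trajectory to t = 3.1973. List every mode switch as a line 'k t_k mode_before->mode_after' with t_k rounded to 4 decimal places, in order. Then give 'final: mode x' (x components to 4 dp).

Mode 1: guard c·x = 1.0305 hit at Δt = 0.7964 (t = 0.7964), x⁻ = (1.0305) → reset → x⁺ = (0.5978), jump to mode 0
Mode 0: guard c·x = 1.4197 hit at Δt = 1.5118 (t = 2.3082), x⁻ = (-1.4197) → reset → x⁺ = (-1.7039), jump to mode 1
Mode 1: flow for 0.8891 to horizon, guard not reached → x = (-0.6238)

1 0.7964 1->0
2 2.3082 0->1
final: 1 -0.6238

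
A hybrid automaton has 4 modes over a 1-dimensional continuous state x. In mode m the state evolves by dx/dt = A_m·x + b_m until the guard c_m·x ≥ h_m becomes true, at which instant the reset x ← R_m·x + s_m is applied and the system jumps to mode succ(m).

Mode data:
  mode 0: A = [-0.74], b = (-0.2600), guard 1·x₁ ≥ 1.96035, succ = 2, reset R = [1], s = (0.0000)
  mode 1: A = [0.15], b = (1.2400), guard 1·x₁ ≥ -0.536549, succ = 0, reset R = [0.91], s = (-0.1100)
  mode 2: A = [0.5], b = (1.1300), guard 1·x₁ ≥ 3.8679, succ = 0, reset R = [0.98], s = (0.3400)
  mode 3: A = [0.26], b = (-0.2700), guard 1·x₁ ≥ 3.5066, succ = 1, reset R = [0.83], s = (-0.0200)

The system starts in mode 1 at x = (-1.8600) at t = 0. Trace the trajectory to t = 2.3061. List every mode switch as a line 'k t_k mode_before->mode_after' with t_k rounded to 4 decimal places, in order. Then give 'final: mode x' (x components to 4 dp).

1 1.2519 1->0
final: 0 -0.4645

Mode 1: guard c·x = -0.5365 hit at Δt = 1.2519 (t = 1.2519), x⁻ = (-0.5365) → reset → x⁺ = (-0.5983), jump to mode 0
Mode 0: flow for 1.0542 to horizon, guard not reached → x = (-0.4645)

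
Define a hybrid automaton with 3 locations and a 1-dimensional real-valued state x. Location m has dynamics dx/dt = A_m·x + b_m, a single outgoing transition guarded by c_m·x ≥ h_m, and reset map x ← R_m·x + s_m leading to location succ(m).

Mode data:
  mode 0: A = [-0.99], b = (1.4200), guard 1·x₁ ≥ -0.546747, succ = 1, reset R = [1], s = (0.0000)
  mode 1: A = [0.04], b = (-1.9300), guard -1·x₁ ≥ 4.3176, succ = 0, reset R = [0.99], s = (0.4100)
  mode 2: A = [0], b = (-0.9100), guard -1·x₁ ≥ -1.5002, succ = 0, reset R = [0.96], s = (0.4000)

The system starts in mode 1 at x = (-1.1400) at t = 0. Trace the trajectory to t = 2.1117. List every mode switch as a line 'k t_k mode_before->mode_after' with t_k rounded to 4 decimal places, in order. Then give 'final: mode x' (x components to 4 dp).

Mode 1: guard c·x = 4.3176 hit at Δt = 1.5588 (t = 1.5588), x⁻ = (-4.3176) → reset → x⁺ = (-3.8644), jump to mode 0
Mode 0: flow for 0.5529 to horizon, guard not reached → x = (-1.6308)

1 1.5588 1->0
final: 0 -1.6308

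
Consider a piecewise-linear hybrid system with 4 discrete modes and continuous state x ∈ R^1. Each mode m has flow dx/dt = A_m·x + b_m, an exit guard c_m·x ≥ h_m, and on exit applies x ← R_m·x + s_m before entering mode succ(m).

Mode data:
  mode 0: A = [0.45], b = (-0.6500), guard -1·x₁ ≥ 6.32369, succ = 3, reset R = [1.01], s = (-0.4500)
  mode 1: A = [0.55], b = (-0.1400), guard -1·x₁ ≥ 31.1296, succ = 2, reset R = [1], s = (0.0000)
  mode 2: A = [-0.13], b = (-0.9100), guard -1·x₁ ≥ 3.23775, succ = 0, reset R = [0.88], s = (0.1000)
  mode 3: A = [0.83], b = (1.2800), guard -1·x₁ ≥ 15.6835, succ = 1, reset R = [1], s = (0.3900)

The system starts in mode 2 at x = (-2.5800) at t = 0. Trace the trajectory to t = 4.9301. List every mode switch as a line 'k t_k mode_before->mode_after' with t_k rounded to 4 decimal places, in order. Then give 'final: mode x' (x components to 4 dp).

Mode 2: guard c·x = 3.2378 hit at Δt = 1.2394 (t = 1.2394), x⁻ = (-3.2378) → reset → x⁺ = (-2.7492), jump to mode 0
Mode 0: guard c·x = 6.3237 hit at Δt = 1.3699 (t = 2.6093), x⁻ = (-6.3237) → reset → x⁺ = (-6.8369), jump to mode 3
Mode 3: guard c·x = 15.6835 hit at Δt = 1.1836 (t = 3.7929), x⁻ = (-15.6835) → reset → x⁺ = (-15.2935), jump to mode 1
Mode 1: flow for 1.1372 to horizon, guard not reached → x = (-28.8064)

1 1.2394 2->0
2 2.6093 0->3
3 3.7929 3->1
final: 1 -28.8064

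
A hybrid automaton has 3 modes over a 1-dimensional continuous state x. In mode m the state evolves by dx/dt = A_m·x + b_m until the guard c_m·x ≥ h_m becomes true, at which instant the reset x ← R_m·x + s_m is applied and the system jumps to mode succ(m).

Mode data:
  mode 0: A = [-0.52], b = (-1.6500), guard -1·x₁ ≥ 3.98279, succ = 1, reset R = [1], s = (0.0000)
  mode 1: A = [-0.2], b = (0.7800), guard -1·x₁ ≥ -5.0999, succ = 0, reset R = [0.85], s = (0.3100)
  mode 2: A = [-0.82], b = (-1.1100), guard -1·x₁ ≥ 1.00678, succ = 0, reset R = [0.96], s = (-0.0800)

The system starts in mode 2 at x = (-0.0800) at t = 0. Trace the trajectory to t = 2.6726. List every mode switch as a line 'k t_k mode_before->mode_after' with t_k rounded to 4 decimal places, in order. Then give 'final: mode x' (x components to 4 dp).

1 1.5862 2->0
final: 0 -1.9643

Mode 2: guard c·x = 1.0068 hit at Δt = 1.5862 (t = 1.5862), x⁻ = (-1.0068) → reset → x⁺ = (-1.0465), jump to mode 0
Mode 0: flow for 1.0864 to horizon, guard not reached → x = (-1.9643)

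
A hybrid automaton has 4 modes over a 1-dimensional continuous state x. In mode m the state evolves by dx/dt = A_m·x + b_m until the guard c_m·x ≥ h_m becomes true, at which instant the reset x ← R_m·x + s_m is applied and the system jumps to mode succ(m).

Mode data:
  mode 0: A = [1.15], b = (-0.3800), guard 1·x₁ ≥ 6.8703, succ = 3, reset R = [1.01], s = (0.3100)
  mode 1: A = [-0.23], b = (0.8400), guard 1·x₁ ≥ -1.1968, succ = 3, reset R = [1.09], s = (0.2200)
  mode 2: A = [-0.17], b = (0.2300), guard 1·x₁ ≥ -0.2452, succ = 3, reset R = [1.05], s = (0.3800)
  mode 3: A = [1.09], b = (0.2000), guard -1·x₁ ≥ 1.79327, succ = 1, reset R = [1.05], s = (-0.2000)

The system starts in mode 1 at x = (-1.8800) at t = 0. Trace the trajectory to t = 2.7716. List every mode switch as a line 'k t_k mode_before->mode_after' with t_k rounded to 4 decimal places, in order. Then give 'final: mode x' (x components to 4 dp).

1 0.5731 1->3
2 1.1055 3->1
3 1.8352 1->3
4 2.3676 3->1
final: 1 -1.5741

Mode 1: guard c·x = -1.1968 hit at Δt = 0.5731 (t = 0.5731), x⁻ = (-1.1968) → reset → x⁺ = (-1.0845), jump to mode 3
Mode 3: guard c·x = 1.7933 hit at Δt = 0.5324 (t = 1.1055), x⁻ = (-1.7933) → reset → x⁺ = (-2.0829), jump to mode 1
Mode 1: guard c·x = -1.1968 hit at Δt = 0.7297 (t = 1.8352), x⁻ = (-1.1968) → reset → x⁺ = (-1.0845), jump to mode 3
Mode 3: guard c·x = 1.7933 hit at Δt = 0.5324 (t = 2.3676), x⁻ = (-1.7933) → reset → x⁺ = (-2.0829), jump to mode 1
Mode 1: flow for 0.4040 to horizon, guard not reached → x = (-1.5741)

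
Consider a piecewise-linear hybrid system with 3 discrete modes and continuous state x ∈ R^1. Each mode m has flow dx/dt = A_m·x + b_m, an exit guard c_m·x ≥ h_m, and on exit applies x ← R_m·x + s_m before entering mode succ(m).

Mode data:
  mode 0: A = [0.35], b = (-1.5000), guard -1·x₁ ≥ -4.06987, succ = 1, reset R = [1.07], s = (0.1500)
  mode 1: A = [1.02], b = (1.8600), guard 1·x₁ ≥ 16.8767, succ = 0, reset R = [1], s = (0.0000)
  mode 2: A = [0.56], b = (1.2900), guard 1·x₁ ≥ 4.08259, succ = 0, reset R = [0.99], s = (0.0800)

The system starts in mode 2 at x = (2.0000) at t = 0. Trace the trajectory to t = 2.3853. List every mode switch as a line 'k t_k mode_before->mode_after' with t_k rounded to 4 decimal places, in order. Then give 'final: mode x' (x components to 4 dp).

1 0.7048 2->0
2 1.4905 0->1
final: 1 13.9404

Mode 2: guard c·x = 4.0826 hit at Δt = 0.7048 (t = 0.7048), x⁻ = (4.0826) → reset → x⁺ = (4.1218), jump to mode 0
Mode 0: guard c·x = -4.0699 hit at Δt = 0.7857 (t = 1.4905), x⁻ = (4.0699) → reset → x⁺ = (4.5048), jump to mode 1
Mode 1: flow for 0.8948 to horizon, guard not reached → x = (13.9404)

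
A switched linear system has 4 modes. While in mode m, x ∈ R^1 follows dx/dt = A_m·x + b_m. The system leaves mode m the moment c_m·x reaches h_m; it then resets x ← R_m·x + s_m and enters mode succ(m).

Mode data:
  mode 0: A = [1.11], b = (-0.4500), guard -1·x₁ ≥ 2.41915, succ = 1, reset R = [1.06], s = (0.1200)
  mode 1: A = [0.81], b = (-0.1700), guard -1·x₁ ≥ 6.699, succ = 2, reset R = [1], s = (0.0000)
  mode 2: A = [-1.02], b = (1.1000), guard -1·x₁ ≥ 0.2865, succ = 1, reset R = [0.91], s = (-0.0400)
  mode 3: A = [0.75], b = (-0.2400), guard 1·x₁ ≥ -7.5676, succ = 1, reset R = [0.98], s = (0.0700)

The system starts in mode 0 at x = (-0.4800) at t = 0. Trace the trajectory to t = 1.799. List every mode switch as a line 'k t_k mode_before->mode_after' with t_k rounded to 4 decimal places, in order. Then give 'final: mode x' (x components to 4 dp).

1 1.0451 0->1
final: 1 -4.6782

Mode 0: guard c·x = 2.4192 hit at Δt = 1.0451 (t = 1.0451), x⁻ = (-2.4191) → reset → x⁺ = (-2.4443), jump to mode 1
Mode 1: flow for 0.7539 to horizon, guard not reached → x = (-4.6782)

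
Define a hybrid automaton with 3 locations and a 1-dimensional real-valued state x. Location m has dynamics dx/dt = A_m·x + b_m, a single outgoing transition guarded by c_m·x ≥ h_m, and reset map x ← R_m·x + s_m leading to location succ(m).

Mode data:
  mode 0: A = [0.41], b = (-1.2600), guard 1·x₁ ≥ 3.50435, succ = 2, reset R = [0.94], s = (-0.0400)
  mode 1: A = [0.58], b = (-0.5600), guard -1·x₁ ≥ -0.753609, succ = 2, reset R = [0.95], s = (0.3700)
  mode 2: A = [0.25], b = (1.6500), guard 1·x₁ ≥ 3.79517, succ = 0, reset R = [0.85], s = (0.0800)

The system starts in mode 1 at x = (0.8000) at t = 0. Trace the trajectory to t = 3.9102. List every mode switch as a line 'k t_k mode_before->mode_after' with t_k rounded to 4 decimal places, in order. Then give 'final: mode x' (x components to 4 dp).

Mode 1: guard c·x = -0.7536 hit at Δt = 0.4260 (t = 0.4260), x⁻ = (0.7536) → reset → x⁺ = (1.0859), jump to mode 2
Mode 2: guard c·x = 3.7952 hit at Δt = 1.2078 (t = 1.6338), x⁻ = (3.7952) → reset → x⁺ = (3.3059), jump to mode 0
Mode 0: guard c·x = 3.5044 hit at Δt = 1.5041 (t = 3.1379), x⁻ = (3.5043) → reset → x⁺ = (3.2541), jump to mode 2
Mode 2: guard c·x = 3.7952 hit at Δt = 0.2138 (t = 3.3517), x⁻ = (3.7952) → reset → x⁺ = (3.3059), jump to mode 0
Mode 0: flow for 0.5585 to horizon, guard not reached → x = (3.3658)

1 0.4260 1->2
2 1.6338 2->0
3 3.1379 0->2
4 3.3517 2->0
final: 0 3.3658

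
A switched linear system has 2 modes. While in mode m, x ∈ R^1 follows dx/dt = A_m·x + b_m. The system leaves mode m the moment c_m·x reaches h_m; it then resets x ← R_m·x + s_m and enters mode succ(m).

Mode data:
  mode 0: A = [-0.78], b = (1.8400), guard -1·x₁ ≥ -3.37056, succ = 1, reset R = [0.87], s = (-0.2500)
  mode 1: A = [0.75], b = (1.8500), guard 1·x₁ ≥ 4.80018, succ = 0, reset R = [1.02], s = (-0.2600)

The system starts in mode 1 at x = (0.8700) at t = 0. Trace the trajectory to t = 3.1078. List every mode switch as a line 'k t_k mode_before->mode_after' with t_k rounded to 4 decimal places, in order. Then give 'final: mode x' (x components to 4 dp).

1 1.0378 1->0
2 2.0781 0->1
3 2.5374 1->0
final: 0 3.8184

Mode 1: guard c·x = 4.8002 hit at Δt = 1.0378 (t = 1.0378), x⁻ = (4.8002) → reset → x⁺ = (4.6362), jump to mode 0
Mode 0: guard c·x = -3.3706 hit at Δt = 1.0403 (t = 2.0781), x⁻ = (3.3706) → reset → x⁺ = (2.6824), jump to mode 1
Mode 1: guard c·x = 4.8002 hit at Δt = 0.4593 (t = 2.5374), x⁻ = (4.8002) → reset → x⁺ = (4.6362), jump to mode 0
Mode 0: flow for 0.5704 to horizon, guard not reached → x = (3.8184)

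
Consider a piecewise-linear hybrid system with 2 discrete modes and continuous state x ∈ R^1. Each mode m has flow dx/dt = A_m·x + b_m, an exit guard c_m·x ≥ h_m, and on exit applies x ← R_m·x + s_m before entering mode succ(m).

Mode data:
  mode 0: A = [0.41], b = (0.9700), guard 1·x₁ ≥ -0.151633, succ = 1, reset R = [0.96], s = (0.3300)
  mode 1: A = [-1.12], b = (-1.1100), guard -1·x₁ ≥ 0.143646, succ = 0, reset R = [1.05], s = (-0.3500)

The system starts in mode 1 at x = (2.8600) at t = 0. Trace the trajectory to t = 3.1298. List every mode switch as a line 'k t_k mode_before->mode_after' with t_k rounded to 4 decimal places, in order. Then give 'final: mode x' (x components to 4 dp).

1 1.3517 1->0
2 1.7703 0->1
3 2.0625 1->0
4 2.4811 0->1
5 2.7733 1->0
final: 0 -0.2073

Mode 1: guard c·x = 0.1436 hit at Δt = 1.3517 (t = 1.3517), x⁻ = (-0.1436) → reset → x⁺ = (-0.5008), jump to mode 0
Mode 0: guard c·x = -0.1516 hit at Δt = 0.4186 (t = 1.7703), x⁻ = (-0.1516) → reset → x⁺ = (0.1844), jump to mode 1
Mode 1: guard c·x = 0.1436 hit at Δt = 0.2922 (t = 2.0625), x⁻ = (-0.1436) → reset → x⁺ = (-0.5008), jump to mode 0
Mode 0: guard c·x = -0.1516 hit at Δt = 0.4186 (t = 2.4811), x⁻ = (-0.1516) → reset → x⁺ = (0.1844), jump to mode 1
Mode 1: guard c·x = 0.1436 hit at Δt = 0.2922 (t = 2.7733), x⁻ = (-0.1436) → reset → x⁺ = (-0.5008), jump to mode 0
Mode 0: flow for 0.3565 to horizon, guard not reached → x = (-0.2073)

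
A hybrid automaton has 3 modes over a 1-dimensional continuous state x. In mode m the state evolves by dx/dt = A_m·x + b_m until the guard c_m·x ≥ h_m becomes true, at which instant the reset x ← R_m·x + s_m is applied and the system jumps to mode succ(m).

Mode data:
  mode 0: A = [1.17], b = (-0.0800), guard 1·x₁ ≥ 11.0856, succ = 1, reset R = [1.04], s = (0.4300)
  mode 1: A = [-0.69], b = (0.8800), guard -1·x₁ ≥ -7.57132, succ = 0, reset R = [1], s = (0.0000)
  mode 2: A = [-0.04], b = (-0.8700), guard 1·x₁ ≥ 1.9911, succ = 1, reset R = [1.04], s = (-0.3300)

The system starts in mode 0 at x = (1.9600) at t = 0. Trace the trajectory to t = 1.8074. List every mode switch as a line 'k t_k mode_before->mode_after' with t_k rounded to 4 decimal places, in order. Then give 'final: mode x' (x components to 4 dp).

Mode 0: guard c·x = 11.0856 hit at Δt = 1.5060 (t = 1.5060), x⁻ = (11.0856) → reset → x⁺ = (11.9590), jump to mode 1
Mode 1: flow for 0.3014 to horizon, guard not reached → x = (9.9530)

1 1.5060 0->1
final: 1 9.9530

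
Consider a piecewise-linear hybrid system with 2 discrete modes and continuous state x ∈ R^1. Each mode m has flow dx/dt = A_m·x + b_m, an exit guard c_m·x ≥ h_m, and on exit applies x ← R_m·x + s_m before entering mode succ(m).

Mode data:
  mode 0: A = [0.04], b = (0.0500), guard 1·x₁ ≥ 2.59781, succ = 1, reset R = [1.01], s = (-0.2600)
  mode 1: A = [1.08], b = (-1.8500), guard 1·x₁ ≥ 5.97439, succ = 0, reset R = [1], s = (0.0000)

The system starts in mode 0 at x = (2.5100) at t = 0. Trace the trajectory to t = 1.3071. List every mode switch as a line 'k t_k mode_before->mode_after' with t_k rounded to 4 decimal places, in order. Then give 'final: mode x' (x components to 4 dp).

Mode 0: guard c·x = 2.5978 hit at Δt = 0.5771 (t = 0.5771), x⁻ = (2.5978) → reset → x⁺ = (2.3638), jump to mode 1
Mode 1: flow for 0.7300 to horizon, guard not reached → x = (3.1446)

1 0.5771 0->1
final: 1 3.1446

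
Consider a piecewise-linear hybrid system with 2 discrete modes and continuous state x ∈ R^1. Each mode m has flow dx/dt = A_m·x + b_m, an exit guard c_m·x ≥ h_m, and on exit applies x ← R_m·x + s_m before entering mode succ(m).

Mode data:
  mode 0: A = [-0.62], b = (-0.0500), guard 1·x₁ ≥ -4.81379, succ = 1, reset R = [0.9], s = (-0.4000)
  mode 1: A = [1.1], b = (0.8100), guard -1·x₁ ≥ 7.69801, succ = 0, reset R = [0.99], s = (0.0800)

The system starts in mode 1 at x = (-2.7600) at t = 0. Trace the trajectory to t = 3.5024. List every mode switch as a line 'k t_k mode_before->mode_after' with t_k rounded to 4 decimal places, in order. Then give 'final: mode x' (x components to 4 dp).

1 1.1232 1->0
2 1.8571 0->1
3 2.3617 1->0
4 3.0956 0->1
final: 1 -6.9873

Mode 1: guard c·x = 7.6980 hit at Δt = 1.1232 (t = 1.1232), x⁻ = (-7.6980) → reset → x⁺ = (-7.5410), jump to mode 0
Mode 0: guard c·x = -4.8138 hit at Δt = 0.7339 (t = 1.8571), x⁻ = (-4.8138) → reset → x⁺ = (-4.7324), jump to mode 1
Mode 1: guard c·x = 7.6980 hit at Δt = 0.5046 (t = 2.3617), x⁻ = (-7.6980) → reset → x⁺ = (-7.5410), jump to mode 0
Mode 0: guard c·x = -4.8138 hit at Δt = 0.7339 (t = 3.0956), x⁻ = (-4.8138) → reset → x⁺ = (-4.7324), jump to mode 1
Mode 1: flow for 0.4068 to horizon, guard not reached → x = (-6.9873)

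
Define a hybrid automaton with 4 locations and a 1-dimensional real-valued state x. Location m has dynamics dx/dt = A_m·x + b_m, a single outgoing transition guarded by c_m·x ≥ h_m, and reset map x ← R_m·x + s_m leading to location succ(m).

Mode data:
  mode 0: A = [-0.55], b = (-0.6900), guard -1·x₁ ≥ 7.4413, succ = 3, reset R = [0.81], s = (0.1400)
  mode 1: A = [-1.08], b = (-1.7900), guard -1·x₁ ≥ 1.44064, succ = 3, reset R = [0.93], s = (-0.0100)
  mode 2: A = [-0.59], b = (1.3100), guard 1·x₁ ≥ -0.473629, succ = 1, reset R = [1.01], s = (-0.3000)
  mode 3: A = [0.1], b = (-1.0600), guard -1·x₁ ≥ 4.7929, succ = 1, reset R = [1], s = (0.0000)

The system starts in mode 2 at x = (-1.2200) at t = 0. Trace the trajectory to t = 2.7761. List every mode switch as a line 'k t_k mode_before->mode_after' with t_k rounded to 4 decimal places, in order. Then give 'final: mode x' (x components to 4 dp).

Mode 2: guard c·x = -0.4736 hit at Δt = 0.4145 (t = 0.4145), x⁻ = (-0.4736) → reset → x⁺ = (-0.7784), jump to mode 1
Mode 1: guard c·x = 1.4406 hit at Δt = 1.2963 (t = 1.7108), x⁻ = (-1.4406) → reset → x⁺ = (-1.3498), jump to mode 3
Mode 3: flow for 1.0653 to horizon, guard not reached → x = (-2.6931)

1 0.4145 2->1
2 1.7108 1->3
final: 3 -2.6931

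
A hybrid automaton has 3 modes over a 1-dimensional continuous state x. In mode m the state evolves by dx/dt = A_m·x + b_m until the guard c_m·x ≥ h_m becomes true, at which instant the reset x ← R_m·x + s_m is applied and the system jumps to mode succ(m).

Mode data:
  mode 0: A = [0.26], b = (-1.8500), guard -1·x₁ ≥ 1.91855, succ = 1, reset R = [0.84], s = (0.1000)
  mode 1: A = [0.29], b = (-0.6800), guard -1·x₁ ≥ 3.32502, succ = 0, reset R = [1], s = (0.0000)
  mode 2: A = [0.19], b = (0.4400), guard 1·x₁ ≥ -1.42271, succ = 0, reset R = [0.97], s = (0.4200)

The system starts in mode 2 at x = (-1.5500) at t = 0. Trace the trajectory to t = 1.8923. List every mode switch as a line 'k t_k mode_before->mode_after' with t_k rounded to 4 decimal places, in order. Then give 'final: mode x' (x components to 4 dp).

Mode 2: guard c·x = -1.4227 hit at Δt = 0.8093 (t = 0.8093), x⁻ = (-1.4227) → reset → x⁺ = (-0.9600), jump to mode 0
Mode 0: guard c·x = 1.9185 hit at Δt = 0.4314 (t = 1.2407), x⁻ = (-1.9185) → reset → x⁺ = (-1.5116), jump to mode 1
Mode 1: flow for 0.6516 to horizon, guard not reached → x = (-2.3137)

1 0.8093 2->0
2 1.2407 0->1
final: 1 -2.3137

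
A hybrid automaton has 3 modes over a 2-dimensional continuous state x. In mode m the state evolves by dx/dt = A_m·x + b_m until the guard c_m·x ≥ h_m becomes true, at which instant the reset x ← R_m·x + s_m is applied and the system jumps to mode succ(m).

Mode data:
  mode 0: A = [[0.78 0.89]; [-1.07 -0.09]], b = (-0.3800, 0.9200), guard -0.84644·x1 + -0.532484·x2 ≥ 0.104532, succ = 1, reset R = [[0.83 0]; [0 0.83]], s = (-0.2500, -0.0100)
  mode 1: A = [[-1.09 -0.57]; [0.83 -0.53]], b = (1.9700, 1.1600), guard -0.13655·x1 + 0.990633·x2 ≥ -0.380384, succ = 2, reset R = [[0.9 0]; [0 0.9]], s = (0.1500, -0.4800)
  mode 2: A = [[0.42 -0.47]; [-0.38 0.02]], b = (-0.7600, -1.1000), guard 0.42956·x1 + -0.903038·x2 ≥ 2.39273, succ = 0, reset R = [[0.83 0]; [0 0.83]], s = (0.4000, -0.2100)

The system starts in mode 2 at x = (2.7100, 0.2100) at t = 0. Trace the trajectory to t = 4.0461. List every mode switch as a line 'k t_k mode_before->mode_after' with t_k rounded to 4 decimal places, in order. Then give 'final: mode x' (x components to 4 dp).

1 0.6234 2->0
2 1.9928 0->1
3 2.8585 1->2
4 3.3225 2->0
final: 0 2.2651 -2.5158

Mode 2: guard c·x = 2.3927 hit at Δt = 0.6234 (t = 0.6234), x⁻ = (3.1259, -1.1627) → reset → x⁺ = (2.9945, -1.1751), jump to mode 0
Mode 0: guard c·x = 0.1045 hit at Δt = 1.3694 (t = 1.9928), x⁻ = (2.4385, -4.0726) → reset → x⁺ = (1.7740, -3.3903), jump to mode 1
Mode 1: guard c·x = -0.3804 hit at Δt = 0.8657 (t = 2.8585), x⁻ = (2.2334, -0.0761) → reset → x⁺ = (2.1600, -0.5485), jump to mode 2
Mode 2: guard c·x = 2.3927 hit at Δt = 0.4640 (t = 3.3225), x⁻ = (2.4739, -1.4729) → reset → x⁺ = (2.4533, -1.4325), jump to mode 0
Mode 0: flow for 0.7236 to horizon, guard not reached → x = (2.2651, -2.5158)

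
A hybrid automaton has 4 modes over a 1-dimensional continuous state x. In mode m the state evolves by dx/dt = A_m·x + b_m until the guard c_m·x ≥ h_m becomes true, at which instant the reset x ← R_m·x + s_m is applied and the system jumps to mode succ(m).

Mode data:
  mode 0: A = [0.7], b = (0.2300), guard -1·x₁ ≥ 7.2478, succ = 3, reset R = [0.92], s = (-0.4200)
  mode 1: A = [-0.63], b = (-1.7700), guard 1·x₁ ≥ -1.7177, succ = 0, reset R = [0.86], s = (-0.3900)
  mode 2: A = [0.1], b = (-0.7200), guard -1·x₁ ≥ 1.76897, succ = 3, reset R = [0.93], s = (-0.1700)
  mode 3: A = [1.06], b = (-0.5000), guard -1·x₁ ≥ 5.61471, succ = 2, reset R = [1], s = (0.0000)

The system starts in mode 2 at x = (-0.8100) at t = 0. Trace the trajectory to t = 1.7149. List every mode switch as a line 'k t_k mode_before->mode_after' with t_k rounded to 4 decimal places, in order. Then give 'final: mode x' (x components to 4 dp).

1 1.1308 2->3
final: 3 -3.7757

Mode 2: guard c·x = 1.7690 hit at Δt = 1.1308 (t = 1.1308), x⁻ = (-1.7690) → reset → x⁺ = (-1.8151), jump to mode 3
Mode 3: flow for 0.5841 to horizon, guard not reached → x = (-3.7757)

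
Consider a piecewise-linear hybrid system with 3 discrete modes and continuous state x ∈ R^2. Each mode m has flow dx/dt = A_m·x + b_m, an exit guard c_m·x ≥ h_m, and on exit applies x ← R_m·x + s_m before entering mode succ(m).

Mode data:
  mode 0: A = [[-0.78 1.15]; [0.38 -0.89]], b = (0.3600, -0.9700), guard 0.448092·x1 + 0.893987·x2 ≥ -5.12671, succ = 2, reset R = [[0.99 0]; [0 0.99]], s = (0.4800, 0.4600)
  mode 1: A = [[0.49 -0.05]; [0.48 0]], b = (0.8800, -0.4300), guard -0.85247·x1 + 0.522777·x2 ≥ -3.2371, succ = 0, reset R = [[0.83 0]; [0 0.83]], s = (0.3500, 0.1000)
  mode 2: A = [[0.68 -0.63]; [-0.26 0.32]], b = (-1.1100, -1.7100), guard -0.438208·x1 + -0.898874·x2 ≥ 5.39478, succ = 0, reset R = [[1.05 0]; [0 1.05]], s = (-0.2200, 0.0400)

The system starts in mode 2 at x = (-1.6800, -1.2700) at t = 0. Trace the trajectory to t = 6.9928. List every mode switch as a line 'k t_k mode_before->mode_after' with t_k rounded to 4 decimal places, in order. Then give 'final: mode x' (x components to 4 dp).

Mode 2: guard c·x = 5.3948 hit at Δt = 1.5758 (t = 1.5758), x⁻ = (-3.7321, -4.1823) → reset → x⁺ = (-4.1387, -4.3514), jump to mode 0
Mode 0: guard c·x = -5.1267 hit at Δt = 1.5985 (t = 3.1743), x⁻ = (-4.6919, -3.3830) → reset → x⁺ = (-4.1650, -2.8891), jump to mode 2
Mode 2: guard c·x = 5.3948 hit at Δt = 0.4126 (t = 3.5869), x⁻ = (-5.0847, -3.5229) → reset → x⁺ = (-5.5590, -3.6590), jump to mode 0
Mode 0: guard c·x = -5.1267 hit at Δt = 1.9744 (t = 5.5613), x⁻ = (-4.8175, -3.3200) → reset → x⁺ = (-4.2893, -2.8268), jump to mode 2
Mode 2: guard c·x = 5.3948 hit at Δt = 0.4117 (t = 5.9730), x⁻ = (-5.2693, -3.4329) → reset → x⁺ = (-5.7527, -3.5645), jump to mode 0
Mode 0: flow for 1.0198 to horizon, guard not reached → x = (-5.1888, -3.4644)

1 1.5758 2->0
2 3.1743 0->2
3 3.5869 2->0
4 5.5613 0->2
5 5.9730 2->0
final: 0 -5.1888 -3.4644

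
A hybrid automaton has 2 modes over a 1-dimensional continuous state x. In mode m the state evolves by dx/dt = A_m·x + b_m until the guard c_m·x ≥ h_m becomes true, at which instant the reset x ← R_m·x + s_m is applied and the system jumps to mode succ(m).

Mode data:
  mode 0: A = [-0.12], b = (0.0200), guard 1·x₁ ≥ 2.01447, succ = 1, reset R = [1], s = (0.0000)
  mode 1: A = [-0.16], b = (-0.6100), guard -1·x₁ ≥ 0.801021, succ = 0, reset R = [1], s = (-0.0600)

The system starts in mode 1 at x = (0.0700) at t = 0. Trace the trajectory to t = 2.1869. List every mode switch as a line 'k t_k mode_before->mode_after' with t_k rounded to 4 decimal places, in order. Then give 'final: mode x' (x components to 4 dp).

Mode 1: guard c·x = 0.8010 hit at Δt = 1.5878 (t = 1.5878), x⁻ = (-0.8010) → reset → x⁺ = (-0.8610), jump to mode 0
Mode 0: flow for 0.5991 to horizon, guard not reached → x = (-0.7897)

1 1.5878 1->0
final: 0 -0.7897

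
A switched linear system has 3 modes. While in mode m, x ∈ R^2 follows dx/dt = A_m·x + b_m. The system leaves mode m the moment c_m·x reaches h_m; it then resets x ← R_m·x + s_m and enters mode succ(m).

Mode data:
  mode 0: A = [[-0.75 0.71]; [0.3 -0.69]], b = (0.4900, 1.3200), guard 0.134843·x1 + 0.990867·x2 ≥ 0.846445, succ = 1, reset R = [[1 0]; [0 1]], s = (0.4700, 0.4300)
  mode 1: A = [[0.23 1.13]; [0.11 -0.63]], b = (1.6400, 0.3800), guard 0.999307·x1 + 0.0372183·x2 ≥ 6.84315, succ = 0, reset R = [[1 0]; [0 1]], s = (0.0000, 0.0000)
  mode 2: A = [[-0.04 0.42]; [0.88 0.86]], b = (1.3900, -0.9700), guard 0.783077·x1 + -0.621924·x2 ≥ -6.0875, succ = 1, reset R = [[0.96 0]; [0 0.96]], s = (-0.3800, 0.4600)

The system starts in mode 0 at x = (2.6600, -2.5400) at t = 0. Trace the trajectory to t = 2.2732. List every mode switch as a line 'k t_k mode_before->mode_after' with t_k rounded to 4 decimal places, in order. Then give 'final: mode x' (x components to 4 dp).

Mode 0: guard c·x = 0.8464 hit at Δt = 1.4916 (t = 1.4916), x⁻ = (1.1076, 0.7035) → reset → x⁺ = (1.5776, 1.1335), jump to mode 1
Mode 1: flow for 0.7816 to horizon, guard not reached → x = (4.3703, 1.1341)

1 1.4916 0->1
final: 1 4.3703 1.1341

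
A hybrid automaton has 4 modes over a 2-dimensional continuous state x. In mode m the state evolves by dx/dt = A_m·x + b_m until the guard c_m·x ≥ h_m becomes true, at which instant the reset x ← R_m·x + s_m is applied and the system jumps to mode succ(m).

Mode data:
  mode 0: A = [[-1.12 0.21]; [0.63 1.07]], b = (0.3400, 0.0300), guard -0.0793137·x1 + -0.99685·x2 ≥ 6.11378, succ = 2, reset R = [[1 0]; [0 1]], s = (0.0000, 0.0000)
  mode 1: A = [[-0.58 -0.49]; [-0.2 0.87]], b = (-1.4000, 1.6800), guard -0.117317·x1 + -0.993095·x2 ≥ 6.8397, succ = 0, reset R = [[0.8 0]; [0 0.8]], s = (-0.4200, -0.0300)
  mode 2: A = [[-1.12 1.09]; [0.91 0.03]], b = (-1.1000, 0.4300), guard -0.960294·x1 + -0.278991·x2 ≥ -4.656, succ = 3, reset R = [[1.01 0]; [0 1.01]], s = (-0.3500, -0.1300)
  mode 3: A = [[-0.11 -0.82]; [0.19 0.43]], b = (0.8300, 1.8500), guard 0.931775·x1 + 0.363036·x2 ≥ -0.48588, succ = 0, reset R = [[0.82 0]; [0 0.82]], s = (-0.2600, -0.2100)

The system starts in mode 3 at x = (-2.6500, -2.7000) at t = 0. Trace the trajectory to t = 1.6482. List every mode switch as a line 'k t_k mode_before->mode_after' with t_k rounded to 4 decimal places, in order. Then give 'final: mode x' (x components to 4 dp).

Mode 3: guard c·x = -0.4859 hit at Δt = 0.9906 (t = 0.9906), x⁻ = (0.3096, -2.1331) → reset → x⁺ = (-0.0061, -1.9591), jump to mode 0
Mode 0: flow for 0.6576 to horizon, guard not reached → x = (-0.1340, -3.9596)

1 0.9906 3->0
final: 0 -0.1340 -3.9596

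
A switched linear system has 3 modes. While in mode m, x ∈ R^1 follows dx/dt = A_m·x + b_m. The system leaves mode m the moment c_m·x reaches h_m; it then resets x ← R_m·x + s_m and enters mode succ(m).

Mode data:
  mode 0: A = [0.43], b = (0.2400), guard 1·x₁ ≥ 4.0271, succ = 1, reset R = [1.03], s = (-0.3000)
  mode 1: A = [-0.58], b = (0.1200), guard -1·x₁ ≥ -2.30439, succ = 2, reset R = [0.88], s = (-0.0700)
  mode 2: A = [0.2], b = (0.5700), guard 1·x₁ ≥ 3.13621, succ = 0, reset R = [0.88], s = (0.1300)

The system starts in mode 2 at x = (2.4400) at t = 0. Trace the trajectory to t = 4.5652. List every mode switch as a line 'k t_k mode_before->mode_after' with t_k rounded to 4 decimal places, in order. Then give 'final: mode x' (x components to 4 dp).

Mode 2: guard c·x = 3.1362 hit at Δt = 0.6182 (t = 0.6182), x⁻ = (3.1362) → reset → x⁺ = (2.8899), jump to mode 0
Mode 0: guard c·x = 4.0271 hit at Δt = 0.6629 (t = 1.2811), x⁻ = (4.0271) → reset → x⁺ = (3.8479), jump to mode 1
Mode 1: guard c·x = -2.3044 hit at Δt = 0.9509 (t = 2.2320), x⁻ = (2.3044) → reset → x⁺ = (1.9579), jump to mode 2
Mode 2: guard c·x = 3.1362 hit at Δt = 1.0960 (t = 3.3280), x⁻ = (3.1362) → reset → x⁺ = (2.8899), jump to mode 0
Mode 0: guard c·x = 4.0271 hit at Δt = 0.6629 (t = 3.9909), x⁻ = (4.0271) → reset → x⁺ = (3.8479), jump to mode 1
Mode 1: flow for 0.5743 to horizon, guard not reached → x = (2.8165)

1 0.6182 2->0
2 1.2811 0->1
3 2.2320 1->2
4 3.3280 2->0
5 3.9909 0->1
final: 1 2.8165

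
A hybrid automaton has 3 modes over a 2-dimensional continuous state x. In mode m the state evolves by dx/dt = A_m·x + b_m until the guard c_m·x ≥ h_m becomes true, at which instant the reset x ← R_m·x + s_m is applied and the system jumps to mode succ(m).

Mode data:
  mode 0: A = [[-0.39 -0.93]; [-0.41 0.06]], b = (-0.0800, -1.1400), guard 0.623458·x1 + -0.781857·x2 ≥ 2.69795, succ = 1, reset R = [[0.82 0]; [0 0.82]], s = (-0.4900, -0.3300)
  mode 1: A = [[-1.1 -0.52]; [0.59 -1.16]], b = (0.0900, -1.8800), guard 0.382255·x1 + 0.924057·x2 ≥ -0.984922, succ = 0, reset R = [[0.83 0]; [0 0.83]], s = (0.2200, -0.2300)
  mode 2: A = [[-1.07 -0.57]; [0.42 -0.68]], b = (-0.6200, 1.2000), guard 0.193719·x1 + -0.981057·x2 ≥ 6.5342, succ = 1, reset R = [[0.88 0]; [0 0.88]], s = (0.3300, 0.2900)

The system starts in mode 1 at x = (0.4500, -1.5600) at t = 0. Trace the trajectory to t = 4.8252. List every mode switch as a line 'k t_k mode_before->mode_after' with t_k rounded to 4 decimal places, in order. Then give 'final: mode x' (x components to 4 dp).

Mode 1: guard c·x = -0.9849 hit at Δt = 1.3906 (t = 1.3906), x⁻ = (0.6859, -1.3496) → reset → x⁺ = (0.7893, -1.3502), jump to mode 0
Mode 0: guard c·x = 2.6980 hit at Δt = 0.5586 (t = 1.9492), x⁻ = (1.4468, -2.2970) → reset → x⁺ = (0.6964, -2.2135), jump to mode 1
Mode 1: guard c·x = -0.9849 hit at Δt = 1.3994 (t = 3.3486), x⁻ = (0.8127, -1.4021) → reset → x⁺ = (0.8946, -1.3937), jump to mode 0
Mode 0: guard c·x = 2.6980 hit at Δt = 0.5071 (t = 3.8557), x⁻ = (1.4818, -2.2691) → reset → x⁺ = (0.7251, -2.1907), jump to mode 1
Mode 1: flow for 0.9695 to horizon, guard not reached → x = (0.8433, -1.5207)

1 1.3906 1->0
2 1.9492 0->1
3 3.3486 1->0
4 3.8557 0->1
final: 1 0.8433 -1.5207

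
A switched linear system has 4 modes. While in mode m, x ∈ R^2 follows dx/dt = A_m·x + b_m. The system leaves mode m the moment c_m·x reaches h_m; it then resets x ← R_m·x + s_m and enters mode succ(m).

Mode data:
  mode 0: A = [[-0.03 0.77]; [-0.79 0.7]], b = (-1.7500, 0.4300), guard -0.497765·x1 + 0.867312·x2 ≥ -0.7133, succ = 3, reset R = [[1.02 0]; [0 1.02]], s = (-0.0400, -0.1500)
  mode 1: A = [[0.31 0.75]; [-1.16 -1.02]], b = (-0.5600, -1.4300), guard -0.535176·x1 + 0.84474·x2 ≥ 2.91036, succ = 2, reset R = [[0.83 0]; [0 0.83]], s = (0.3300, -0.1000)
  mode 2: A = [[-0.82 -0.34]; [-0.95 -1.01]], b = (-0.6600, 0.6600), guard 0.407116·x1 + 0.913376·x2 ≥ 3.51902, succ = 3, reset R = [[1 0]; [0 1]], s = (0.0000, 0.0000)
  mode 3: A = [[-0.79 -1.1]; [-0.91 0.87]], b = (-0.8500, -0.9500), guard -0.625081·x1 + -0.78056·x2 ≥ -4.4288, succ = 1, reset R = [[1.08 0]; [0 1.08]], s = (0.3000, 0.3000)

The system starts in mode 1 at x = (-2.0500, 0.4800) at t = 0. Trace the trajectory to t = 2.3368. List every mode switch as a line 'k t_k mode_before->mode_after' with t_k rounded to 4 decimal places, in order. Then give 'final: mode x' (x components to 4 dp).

Mode 1: guard c·x = 2.9104 hit at Δt = 1.5907 (t = 1.5907), x⁻ = (-3.0861, 1.4901) → reset → x⁺ = (-2.2315, 1.1368), jump to mode 2
Mode 2: flow for 0.7461 to horizon, guard not reached → x = (-1.8841, 1.8788)

1 1.5907 1->2
final: 2 -1.8841 1.8788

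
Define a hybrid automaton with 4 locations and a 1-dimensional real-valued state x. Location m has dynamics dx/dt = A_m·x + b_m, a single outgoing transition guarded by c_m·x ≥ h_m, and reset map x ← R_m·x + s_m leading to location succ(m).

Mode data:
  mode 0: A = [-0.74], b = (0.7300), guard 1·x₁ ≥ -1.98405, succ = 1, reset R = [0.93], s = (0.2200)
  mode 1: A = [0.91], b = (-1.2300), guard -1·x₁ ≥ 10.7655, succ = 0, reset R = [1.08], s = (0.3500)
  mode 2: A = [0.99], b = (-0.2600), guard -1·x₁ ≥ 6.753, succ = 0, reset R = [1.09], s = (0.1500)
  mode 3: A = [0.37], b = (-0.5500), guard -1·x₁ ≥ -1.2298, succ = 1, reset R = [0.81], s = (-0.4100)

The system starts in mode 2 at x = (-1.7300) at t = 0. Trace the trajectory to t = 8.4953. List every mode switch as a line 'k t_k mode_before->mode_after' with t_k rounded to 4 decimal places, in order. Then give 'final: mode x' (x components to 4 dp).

1 1.2714 2->0
2 2.6431 0->1
3 4.1857 1->0
4 6.1017 0->1
5 7.6443 1->0
final: 0 -5.5467

Mode 2: guard c·x = 6.7530 hit at Δt = 1.2714 (t = 1.2714), x⁻ = (-6.7530) → reset → x⁺ = (-7.2108), jump to mode 0
Mode 0: guard c·x = -1.9841 hit at Δt = 1.3717 (t = 2.6431), x⁻ = (-1.9840) → reset → x⁺ = (-1.6252), jump to mode 1
Mode 1: guard c·x = 10.7655 hit at Δt = 1.5426 (t = 4.1857), x⁻ = (-10.7655) → reset → x⁺ = (-11.2767), jump to mode 0
Mode 0: guard c·x = -1.9841 hit at Δt = 1.9160 (t = 6.1017), x⁻ = (-1.9840) → reset → x⁺ = (-1.6252), jump to mode 1
Mode 1: guard c·x = 10.7655 hit at Δt = 1.5426 (t = 7.6443), x⁻ = (-10.7655) → reset → x⁺ = (-11.2767), jump to mode 0
Mode 0: flow for 0.8510 to horizon, guard not reached → x = (-5.5467)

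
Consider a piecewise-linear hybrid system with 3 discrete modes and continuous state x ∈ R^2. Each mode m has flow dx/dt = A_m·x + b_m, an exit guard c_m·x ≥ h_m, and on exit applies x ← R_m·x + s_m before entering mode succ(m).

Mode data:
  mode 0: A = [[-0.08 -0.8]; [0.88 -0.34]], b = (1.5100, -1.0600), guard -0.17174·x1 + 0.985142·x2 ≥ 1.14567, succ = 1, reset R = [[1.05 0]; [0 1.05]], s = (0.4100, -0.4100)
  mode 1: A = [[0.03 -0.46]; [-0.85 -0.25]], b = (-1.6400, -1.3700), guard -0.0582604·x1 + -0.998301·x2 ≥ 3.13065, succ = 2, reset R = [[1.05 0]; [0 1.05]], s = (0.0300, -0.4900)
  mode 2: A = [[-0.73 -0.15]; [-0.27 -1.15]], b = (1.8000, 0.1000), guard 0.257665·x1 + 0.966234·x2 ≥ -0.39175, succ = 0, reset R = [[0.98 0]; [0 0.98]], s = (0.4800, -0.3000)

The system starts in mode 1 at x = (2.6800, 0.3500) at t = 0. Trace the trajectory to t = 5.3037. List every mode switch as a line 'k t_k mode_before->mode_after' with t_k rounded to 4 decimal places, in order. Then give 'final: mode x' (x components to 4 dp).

1 1.3756 1->2
2 2.8744 2->0
3 4.2978 0->1
final: 1 3.7990 -3.1139

Mode 1: guard c·x = 3.1307 hit at Δt = 1.3756 (t = 1.3756), x⁻ = (1.5459, -3.2262) → reset → x⁺ = (1.6532, -3.8775), jump to mode 2
Mode 2: guard c·x = -0.3917 hit at Δt = 1.4988 (t = 2.8744), x⁻ = (2.4434, -1.0570) → reset → x⁺ = (2.8745, -1.3359), jump to mode 0
Mode 0: guard c·x = 1.1457 hit at Δt = 1.4234 (t = 4.2978), x⁻ = (4.2668, 1.9068) → reset → x⁺ = (4.8901, 1.5921), jump to mode 1
Mode 1: flow for 1.0059 to horizon, guard not reached → x = (3.7990, -3.1139)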